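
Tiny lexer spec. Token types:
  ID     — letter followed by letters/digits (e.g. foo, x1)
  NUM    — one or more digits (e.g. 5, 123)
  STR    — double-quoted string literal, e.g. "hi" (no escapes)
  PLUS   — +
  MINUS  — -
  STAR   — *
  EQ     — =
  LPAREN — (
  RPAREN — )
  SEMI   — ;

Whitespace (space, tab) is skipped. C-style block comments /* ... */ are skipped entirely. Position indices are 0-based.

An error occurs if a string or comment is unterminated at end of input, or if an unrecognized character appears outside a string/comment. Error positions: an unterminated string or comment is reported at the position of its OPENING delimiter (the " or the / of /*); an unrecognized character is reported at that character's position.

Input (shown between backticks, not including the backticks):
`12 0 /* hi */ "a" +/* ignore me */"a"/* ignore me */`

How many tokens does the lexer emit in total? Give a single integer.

Answer: 5

Derivation:
pos=0: emit NUM '12' (now at pos=2)
pos=3: emit NUM '0' (now at pos=4)
pos=5: enter COMMENT mode (saw '/*')
exit COMMENT mode (now at pos=13)
pos=14: enter STRING mode
pos=14: emit STR "a" (now at pos=17)
pos=18: emit PLUS '+'
pos=19: enter COMMENT mode (saw '/*')
exit COMMENT mode (now at pos=34)
pos=34: enter STRING mode
pos=34: emit STR "a" (now at pos=37)
pos=37: enter COMMENT mode (saw '/*')
exit COMMENT mode (now at pos=52)
DONE. 5 tokens: [NUM, NUM, STR, PLUS, STR]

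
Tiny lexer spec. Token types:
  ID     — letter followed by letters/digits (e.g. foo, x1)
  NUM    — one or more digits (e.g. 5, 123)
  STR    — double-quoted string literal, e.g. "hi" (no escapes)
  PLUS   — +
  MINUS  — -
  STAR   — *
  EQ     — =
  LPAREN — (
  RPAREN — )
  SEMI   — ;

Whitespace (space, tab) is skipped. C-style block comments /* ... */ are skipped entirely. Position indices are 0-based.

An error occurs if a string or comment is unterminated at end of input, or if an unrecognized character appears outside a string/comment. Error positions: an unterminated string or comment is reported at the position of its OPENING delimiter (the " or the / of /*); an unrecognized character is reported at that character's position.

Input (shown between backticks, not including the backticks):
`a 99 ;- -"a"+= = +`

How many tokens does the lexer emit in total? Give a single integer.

pos=0: emit ID 'a' (now at pos=1)
pos=2: emit NUM '99' (now at pos=4)
pos=5: emit SEMI ';'
pos=6: emit MINUS '-'
pos=8: emit MINUS '-'
pos=9: enter STRING mode
pos=9: emit STR "a" (now at pos=12)
pos=12: emit PLUS '+'
pos=13: emit EQ '='
pos=15: emit EQ '='
pos=17: emit PLUS '+'
DONE. 10 tokens: [ID, NUM, SEMI, MINUS, MINUS, STR, PLUS, EQ, EQ, PLUS]

Answer: 10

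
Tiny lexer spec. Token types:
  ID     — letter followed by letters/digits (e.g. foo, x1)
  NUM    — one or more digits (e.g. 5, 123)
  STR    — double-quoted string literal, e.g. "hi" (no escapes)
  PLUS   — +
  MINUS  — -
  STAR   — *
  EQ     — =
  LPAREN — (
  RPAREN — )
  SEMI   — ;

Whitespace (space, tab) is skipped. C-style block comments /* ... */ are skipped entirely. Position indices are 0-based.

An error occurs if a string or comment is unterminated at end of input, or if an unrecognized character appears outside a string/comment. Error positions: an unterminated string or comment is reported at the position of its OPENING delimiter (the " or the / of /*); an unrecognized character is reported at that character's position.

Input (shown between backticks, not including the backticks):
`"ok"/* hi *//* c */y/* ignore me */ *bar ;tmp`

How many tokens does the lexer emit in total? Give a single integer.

Answer: 6

Derivation:
pos=0: enter STRING mode
pos=0: emit STR "ok" (now at pos=4)
pos=4: enter COMMENT mode (saw '/*')
exit COMMENT mode (now at pos=12)
pos=12: enter COMMENT mode (saw '/*')
exit COMMENT mode (now at pos=19)
pos=19: emit ID 'y' (now at pos=20)
pos=20: enter COMMENT mode (saw '/*')
exit COMMENT mode (now at pos=35)
pos=36: emit STAR '*'
pos=37: emit ID 'bar' (now at pos=40)
pos=41: emit SEMI ';'
pos=42: emit ID 'tmp' (now at pos=45)
DONE. 6 tokens: [STR, ID, STAR, ID, SEMI, ID]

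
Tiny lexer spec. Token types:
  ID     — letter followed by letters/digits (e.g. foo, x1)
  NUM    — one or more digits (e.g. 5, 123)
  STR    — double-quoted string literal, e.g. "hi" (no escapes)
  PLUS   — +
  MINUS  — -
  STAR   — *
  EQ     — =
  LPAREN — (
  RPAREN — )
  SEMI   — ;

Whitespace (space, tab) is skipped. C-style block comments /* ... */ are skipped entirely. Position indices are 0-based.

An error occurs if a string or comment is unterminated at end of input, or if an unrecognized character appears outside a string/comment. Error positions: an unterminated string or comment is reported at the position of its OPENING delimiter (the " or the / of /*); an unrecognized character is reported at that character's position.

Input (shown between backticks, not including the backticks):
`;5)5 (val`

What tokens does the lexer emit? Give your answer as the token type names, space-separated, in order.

Answer: SEMI NUM RPAREN NUM LPAREN ID

Derivation:
pos=0: emit SEMI ';'
pos=1: emit NUM '5' (now at pos=2)
pos=2: emit RPAREN ')'
pos=3: emit NUM '5' (now at pos=4)
pos=5: emit LPAREN '('
pos=6: emit ID 'val' (now at pos=9)
DONE. 6 tokens: [SEMI, NUM, RPAREN, NUM, LPAREN, ID]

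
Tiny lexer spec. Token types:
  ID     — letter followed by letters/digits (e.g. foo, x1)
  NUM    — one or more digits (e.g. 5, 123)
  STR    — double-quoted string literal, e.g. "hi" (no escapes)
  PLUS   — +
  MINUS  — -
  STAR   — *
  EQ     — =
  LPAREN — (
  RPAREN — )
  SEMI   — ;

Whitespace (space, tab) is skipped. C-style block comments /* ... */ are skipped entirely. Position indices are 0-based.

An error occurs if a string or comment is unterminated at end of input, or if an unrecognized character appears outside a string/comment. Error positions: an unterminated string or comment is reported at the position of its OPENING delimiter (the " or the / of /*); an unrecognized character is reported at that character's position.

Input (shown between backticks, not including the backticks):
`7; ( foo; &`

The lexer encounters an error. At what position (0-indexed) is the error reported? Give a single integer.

pos=0: emit NUM '7' (now at pos=1)
pos=1: emit SEMI ';'
pos=3: emit LPAREN '('
pos=5: emit ID 'foo' (now at pos=8)
pos=8: emit SEMI ';'
pos=10: ERROR — unrecognized char '&'

Answer: 10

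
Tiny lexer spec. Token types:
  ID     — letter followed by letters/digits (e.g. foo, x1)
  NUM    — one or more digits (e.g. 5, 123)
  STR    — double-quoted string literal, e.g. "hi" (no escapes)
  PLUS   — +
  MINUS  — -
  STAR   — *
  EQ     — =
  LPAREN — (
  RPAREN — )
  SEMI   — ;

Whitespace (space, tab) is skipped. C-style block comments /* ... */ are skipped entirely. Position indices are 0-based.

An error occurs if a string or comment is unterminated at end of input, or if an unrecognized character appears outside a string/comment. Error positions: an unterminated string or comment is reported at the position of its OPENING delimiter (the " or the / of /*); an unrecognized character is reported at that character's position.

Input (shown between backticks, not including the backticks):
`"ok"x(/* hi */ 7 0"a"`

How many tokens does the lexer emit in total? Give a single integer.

Answer: 6

Derivation:
pos=0: enter STRING mode
pos=0: emit STR "ok" (now at pos=4)
pos=4: emit ID 'x' (now at pos=5)
pos=5: emit LPAREN '('
pos=6: enter COMMENT mode (saw '/*')
exit COMMENT mode (now at pos=14)
pos=15: emit NUM '7' (now at pos=16)
pos=17: emit NUM '0' (now at pos=18)
pos=18: enter STRING mode
pos=18: emit STR "a" (now at pos=21)
DONE. 6 tokens: [STR, ID, LPAREN, NUM, NUM, STR]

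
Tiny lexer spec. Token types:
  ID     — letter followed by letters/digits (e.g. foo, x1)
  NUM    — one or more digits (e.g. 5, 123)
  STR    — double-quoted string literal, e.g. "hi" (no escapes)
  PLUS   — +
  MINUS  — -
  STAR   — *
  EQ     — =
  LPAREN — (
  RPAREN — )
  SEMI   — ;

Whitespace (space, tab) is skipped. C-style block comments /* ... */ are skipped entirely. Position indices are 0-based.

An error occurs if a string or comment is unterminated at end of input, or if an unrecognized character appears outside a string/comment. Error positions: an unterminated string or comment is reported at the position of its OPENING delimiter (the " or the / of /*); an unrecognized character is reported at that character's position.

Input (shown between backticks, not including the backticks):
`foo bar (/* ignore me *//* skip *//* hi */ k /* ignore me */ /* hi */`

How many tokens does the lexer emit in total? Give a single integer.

Answer: 4

Derivation:
pos=0: emit ID 'foo' (now at pos=3)
pos=4: emit ID 'bar' (now at pos=7)
pos=8: emit LPAREN '('
pos=9: enter COMMENT mode (saw '/*')
exit COMMENT mode (now at pos=24)
pos=24: enter COMMENT mode (saw '/*')
exit COMMENT mode (now at pos=34)
pos=34: enter COMMENT mode (saw '/*')
exit COMMENT mode (now at pos=42)
pos=43: emit ID 'k' (now at pos=44)
pos=45: enter COMMENT mode (saw '/*')
exit COMMENT mode (now at pos=60)
pos=61: enter COMMENT mode (saw '/*')
exit COMMENT mode (now at pos=69)
DONE. 4 tokens: [ID, ID, LPAREN, ID]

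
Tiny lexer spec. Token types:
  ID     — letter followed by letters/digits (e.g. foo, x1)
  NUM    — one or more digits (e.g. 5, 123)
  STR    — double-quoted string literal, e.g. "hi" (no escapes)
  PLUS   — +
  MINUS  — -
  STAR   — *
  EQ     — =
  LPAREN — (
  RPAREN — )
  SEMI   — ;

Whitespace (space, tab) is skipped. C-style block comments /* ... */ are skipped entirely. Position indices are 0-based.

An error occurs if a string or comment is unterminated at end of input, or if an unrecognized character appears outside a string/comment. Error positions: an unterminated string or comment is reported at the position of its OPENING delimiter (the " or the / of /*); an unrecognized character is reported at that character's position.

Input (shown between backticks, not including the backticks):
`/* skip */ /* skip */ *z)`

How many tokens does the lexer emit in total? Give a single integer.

Answer: 3

Derivation:
pos=0: enter COMMENT mode (saw '/*')
exit COMMENT mode (now at pos=10)
pos=11: enter COMMENT mode (saw '/*')
exit COMMENT mode (now at pos=21)
pos=22: emit STAR '*'
pos=23: emit ID 'z' (now at pos=24)
pos=24: emit RPAREN ')'
DONE. 3 tokens: [STAR, ID, RPAREN]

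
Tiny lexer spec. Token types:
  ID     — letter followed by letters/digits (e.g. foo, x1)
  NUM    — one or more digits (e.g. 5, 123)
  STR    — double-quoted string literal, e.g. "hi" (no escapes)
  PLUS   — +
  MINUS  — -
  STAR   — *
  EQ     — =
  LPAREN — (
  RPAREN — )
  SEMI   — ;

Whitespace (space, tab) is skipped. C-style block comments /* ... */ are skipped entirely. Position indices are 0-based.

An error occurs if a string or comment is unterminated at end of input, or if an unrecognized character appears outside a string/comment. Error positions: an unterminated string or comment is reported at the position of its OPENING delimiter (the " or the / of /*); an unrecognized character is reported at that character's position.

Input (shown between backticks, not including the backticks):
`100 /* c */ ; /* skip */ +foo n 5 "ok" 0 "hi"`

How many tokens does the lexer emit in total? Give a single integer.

pos=0: emit NUM '100' (now at pos=3)
pos=4: enter COMMENT mode (saw '/*')
exit COMMENT mode (now at pos=11)
pos=12: emit SEMI ';'
pos=14: enter COMMENT mode (saw '/*')
exit COMMENT mode (now at pos=24)
pos=25: emit PLUS '+'
pos=26: emit ID 'foo' (now at pos=29)
pos=30: emit ID 'n' (now at pos=31)
pos=32: emit NUM '5' (now at pos=33)
pos=34: enter STRING mode
pos=34: emit STR "ok" (now at pos=38)
pos=39: emit NUM '0' (now at pos=40)
pos=41: enter STRING mode
pos=41: emit STR "hi" (now at pos=45)
DONE. 9 tokens: [NUM, SEMI, PLUS, ID, ID, NUM, STR, NUM, STR]

Answer: 9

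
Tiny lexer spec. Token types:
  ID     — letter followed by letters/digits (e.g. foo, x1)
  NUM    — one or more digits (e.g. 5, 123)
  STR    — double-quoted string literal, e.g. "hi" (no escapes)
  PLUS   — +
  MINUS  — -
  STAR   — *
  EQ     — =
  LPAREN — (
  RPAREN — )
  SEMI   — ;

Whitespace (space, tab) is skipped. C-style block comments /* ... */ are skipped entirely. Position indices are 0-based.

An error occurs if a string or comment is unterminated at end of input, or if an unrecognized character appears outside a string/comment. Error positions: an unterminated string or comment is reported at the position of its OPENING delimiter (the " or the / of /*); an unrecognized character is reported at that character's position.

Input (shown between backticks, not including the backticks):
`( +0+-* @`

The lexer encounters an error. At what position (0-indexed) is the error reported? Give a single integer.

Answer: 8

Derivation:
pos=0: emit LPAREN '('
pos=2: emit PLUS '+'
pos=3: emit NUM '0' (now at pos=4)
pos=4: emit PLUS '+'
pos=5: emit MINUS '-'
pos=6: emit STAR '*'
pos=8: ERROR — unrecognized char '@'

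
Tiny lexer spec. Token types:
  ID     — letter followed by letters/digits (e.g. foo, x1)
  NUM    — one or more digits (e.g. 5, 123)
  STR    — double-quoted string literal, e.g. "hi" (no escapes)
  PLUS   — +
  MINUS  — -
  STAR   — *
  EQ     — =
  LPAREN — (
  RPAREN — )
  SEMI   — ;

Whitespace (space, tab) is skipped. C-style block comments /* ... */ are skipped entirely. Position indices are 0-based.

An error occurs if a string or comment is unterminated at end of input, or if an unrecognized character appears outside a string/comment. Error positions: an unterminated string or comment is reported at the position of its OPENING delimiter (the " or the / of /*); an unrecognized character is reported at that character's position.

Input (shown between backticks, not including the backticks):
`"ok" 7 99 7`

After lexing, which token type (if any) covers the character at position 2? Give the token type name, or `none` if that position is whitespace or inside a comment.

Answer: STR

Derivation:
pos=0: enter STRING mode
pos=0: emit STR "ok" (now at pos=4)
pos=5: emit NUM '7' (now at pos=6)
pos=7: emit NUM '99' (now at pos=9)
pos=10: emit NUM '7' (now at pos=11)
DONE. 4 tokens: [STR, NUM, NUM, NUM]
Position 2: char is 'k' -> STR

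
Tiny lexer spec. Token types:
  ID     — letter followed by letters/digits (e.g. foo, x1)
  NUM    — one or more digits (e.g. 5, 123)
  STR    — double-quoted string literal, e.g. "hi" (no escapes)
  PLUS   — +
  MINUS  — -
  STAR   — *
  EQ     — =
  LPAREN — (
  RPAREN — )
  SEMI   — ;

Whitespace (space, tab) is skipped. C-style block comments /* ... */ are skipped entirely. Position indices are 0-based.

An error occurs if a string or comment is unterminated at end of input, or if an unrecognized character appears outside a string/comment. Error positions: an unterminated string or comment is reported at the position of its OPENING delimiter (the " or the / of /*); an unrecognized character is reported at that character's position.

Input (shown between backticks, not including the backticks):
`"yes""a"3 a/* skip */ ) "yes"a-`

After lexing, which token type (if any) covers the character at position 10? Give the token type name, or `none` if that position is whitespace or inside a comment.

Answer: ID

Derivation:
pos=0: enter STRING mode
pos=0: emit STR "yes" (now at pos=5)
pos=5: enter STRING mode
pos=5: emit STR "a" (now at pos=8)
pos=8: emit NUM '3' (now at pos=9)
pos=10: emit ID 'a' (now at pos=11)
pos=11: enter COMMENT mode (saw '/*')
exit COMMENT mode (now at pos=21)
pos=22: emit RPAREN ')'
pos=24: enter STRING mode
pos=24: emit STR "yes" (now at pos=29)
pos=29: emit ID 'a' (now at pos=30)
pos=30: emit MINUS '-'
DONE. 8 tokens: [STR, STR, NUM, ID, RPAREN, STR, ID, MINUS]
Position 10: char is 'a' -> ID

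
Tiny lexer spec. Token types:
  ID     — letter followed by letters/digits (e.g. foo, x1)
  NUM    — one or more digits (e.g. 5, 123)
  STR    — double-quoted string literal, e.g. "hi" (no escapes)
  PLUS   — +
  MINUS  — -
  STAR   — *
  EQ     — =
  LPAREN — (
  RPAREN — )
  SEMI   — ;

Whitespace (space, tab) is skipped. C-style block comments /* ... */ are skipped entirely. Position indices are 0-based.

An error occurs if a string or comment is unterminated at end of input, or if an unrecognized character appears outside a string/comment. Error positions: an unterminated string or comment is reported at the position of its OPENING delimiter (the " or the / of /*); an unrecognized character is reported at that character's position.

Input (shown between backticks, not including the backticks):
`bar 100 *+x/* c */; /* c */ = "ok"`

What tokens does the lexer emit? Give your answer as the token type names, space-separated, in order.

pos=0: emit ID 'bar' (now at pos=3)
pos=4: emit NUM '100' (now at pos=7)
pos=8: emit STAR '*'
pos=9: emit PLUS '+'
pos=10: emit ID 'x' (now at pos=11)
pos=11: enter COMMENT mode (saw '/*')
exit COMMENT mode (now at pos=18)
pos=18: emit SEMI ';'
pos=20: enter COMMENT mode (saw '/*')
exit COMMENT mode (now at pos=27)
pos=28: emit EQ '='
pos=30: enter STRING mode
pos=30: emit STR "ok" (now at pos=34)
DONE. 8 tokens: [ID, NUM, STAR, PLUS, ID, SEMI, EQ, STR]

Answer: ID NUM STAR PLUS ID SEMI EQ STR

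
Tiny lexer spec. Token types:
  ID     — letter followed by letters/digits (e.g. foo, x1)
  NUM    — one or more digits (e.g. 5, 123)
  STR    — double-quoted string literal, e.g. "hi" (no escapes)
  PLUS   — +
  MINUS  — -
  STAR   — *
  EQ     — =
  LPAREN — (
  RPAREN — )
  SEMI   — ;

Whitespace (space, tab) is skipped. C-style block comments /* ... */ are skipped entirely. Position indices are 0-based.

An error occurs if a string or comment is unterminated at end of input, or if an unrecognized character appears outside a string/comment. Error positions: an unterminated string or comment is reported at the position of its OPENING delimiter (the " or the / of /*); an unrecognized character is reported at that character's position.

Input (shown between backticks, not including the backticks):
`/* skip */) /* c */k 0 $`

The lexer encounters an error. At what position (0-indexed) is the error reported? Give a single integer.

Answer: 23

Derivation:
pos=0: enter COMMENT mode (saw '/*')
exit COMMENT mode (now at pos=10)
pos=10: emit RPAREN ')'
pos=12: enter COMMENT mode (saw '/*')
exit COMMENT mode (now at pos=19)
pos=19: emit ID 'k' (now at pos=20)
pos=21: emit NUM '0' (now at pos=22)
pos=23: ERROR — unrecognized char '$'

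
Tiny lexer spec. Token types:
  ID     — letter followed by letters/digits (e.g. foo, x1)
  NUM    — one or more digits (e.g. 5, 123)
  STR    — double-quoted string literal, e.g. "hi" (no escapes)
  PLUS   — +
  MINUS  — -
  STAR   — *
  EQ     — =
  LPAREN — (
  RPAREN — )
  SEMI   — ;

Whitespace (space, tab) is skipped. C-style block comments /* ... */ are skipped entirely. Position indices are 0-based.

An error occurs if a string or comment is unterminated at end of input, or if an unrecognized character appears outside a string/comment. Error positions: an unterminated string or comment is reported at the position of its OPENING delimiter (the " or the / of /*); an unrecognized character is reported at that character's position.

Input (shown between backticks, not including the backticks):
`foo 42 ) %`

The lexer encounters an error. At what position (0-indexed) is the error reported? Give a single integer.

Answer: 9

Derivation:
pos=0: emit ID 'foo' (now at pos=3)
pos=4: emit NUM '42' (now at pos=6)
pos=7: emit RPAREN ')'
pos=9: ERROR — unrecognized char '%'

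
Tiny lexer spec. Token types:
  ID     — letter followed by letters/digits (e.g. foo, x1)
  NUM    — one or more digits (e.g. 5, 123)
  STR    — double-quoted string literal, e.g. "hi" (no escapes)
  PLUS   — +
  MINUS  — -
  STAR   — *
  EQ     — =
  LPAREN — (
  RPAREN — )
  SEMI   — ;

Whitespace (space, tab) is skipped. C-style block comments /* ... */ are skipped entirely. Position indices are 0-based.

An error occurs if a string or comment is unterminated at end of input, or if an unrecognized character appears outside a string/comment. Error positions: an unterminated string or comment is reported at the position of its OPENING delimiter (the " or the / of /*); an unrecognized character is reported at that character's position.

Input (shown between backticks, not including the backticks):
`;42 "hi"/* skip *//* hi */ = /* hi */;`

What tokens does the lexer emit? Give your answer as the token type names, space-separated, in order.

pos=0: emit SEMI ';'
pos=1: emit NUM '42' (now at pos=3)
pos=4: enter STRING mode
pos=4: emit STR "hi" (now at pos=8)
pos=8: enter COMMENT mode (saw '/*')
exit COMMENT mode (now at pos=18)
pos=18: enter COMMENT mode (saw '/*')
exit COMMENT mode (now at pos=26)
pos=27: emit EQ '='
pos=29: enter COMMENT mode (saw '/*')
exit COMMENT mode (now at pos=37)
pos=37: emit SEMI ';'
DONE. 5 tokens: [SEMI, NUM, STR, EQ, SEMI]

Answer: SEMI NUM STR EQ SEMI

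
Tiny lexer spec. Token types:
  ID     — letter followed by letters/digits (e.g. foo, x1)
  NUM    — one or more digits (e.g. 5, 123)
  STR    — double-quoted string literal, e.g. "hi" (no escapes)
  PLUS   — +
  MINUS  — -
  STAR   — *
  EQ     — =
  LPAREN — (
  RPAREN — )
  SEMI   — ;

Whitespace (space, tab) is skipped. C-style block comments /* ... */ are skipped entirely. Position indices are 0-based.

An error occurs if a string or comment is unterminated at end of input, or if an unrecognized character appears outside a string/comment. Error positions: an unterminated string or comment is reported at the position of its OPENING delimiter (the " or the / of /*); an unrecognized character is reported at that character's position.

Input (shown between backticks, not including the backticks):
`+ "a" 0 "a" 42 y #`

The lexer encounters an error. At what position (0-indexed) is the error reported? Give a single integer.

pos=0: emit PLUS '+'
pos=2: enter STRING mode
pos=2: emit STR "a" (now at pos=5)
pos=6: emit NUM '0' (now at pos=7)
pos=8: enter STRING mode
pos=8: emit STR "a" (now at pos=11)
pos=12: emit NUM '42' (now at pos=14)
pos=15: emit ID 'y' (now at pos=16)
pos=17: ERROR — unrecognized char '#'

Answer: 17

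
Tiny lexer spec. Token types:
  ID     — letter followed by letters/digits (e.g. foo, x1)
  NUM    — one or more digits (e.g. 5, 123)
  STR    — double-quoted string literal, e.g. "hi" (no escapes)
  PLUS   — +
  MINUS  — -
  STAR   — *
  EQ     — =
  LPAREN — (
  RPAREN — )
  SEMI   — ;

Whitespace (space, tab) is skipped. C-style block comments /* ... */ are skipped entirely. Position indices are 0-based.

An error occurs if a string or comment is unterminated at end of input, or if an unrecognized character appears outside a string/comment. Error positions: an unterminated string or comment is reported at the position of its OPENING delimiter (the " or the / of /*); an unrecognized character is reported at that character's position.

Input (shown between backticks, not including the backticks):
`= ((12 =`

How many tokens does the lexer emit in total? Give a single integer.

pos=0: emit EQ '='
pos=2: emit LPAREN '('
pos=3: emit LPAREN '('
pos=4: emit NUM '12' (now at pos=6)
pos=7: emit EQ '='
DONE. 5 tokens: [EQ, LPAREN, LPAREN, NUM, EQ]

Answer: 5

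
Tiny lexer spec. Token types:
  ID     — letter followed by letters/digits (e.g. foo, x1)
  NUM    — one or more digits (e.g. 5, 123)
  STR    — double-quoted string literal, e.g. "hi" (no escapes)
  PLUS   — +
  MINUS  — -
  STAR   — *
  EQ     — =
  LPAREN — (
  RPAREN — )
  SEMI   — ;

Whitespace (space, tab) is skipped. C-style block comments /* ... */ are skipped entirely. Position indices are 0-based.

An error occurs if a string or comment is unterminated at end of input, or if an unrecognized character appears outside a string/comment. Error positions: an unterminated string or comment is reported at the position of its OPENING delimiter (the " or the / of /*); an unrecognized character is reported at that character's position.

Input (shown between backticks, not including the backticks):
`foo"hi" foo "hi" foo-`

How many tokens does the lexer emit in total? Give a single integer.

pos=0: emit ID 'foo' (now at pos=3)
pos=3: enter STRING mode
pos=3: emit STR "hi" (now at pos=7)
pos=8: emit ID 'foo' (now at pos=11)
pos=12: enter STRING mode
pos=12: emit STR "hi" (now at pos=16)
pos=17: emit ID 'foo' (now at pos=20)
pos=20: emit MINUS '-'
DONE. 6 tokens: [ID, STR, ID, STR, ID, MINUS]

Answer: 6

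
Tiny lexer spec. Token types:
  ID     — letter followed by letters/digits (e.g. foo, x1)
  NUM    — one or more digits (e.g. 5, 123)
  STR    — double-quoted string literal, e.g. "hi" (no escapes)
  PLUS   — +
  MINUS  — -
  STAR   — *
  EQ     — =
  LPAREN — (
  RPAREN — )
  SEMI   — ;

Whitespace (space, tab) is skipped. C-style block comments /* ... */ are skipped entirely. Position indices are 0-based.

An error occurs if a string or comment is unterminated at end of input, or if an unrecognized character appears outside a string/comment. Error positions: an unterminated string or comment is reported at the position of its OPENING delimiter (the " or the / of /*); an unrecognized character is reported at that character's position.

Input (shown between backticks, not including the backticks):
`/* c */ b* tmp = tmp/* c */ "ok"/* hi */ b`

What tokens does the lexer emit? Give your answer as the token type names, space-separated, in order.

pos=0: enter COMMENT mode (saw '/*')
exit COMMENT mode (now at pos=7)
pos=8: emit ID 'b' (now at pos=9)
pos=9: emit STAR '*'
pos=11: emit ID 'tmp' (now at pos=14)
pos=15: emit EQ '='
pos=17: emit ID 'tmp' (now at pos=20)
pos=20: enter COMMENT mode (saw '/*')
exit COMMENT mode (now at pos=27)
pos=28: enter STRING mode
pos=28: emit STR "ok" (now at pos=32)
pos=32: enter COMMENT mode (saw '/*')
exit COMMENT mode (now at pos=40)
pos=41: emit ID 'b' (now at pos=42)
DONE. 7 tokens: [ID, STAR, ID, EQ, ID, STR, ID]

Answer: ID STAR ID EQ ID STR ID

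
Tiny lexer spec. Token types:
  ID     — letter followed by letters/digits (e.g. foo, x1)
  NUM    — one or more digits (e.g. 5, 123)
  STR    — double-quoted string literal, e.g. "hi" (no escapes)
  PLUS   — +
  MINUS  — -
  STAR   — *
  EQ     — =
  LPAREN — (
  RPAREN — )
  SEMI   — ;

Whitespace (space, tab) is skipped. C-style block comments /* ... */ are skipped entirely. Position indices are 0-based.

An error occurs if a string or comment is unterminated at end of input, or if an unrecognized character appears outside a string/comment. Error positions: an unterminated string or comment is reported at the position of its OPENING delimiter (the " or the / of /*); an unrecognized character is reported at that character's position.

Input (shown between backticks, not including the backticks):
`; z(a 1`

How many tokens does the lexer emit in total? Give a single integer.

Answer: 5

Derivation:
pos=0: emit SEMI ';'
pos=2: emit ID 'z' (now at pos=3)
pos=3: emit LPAREN '('
pos=4: emit ID 'a' (now at pos=5)
pos=6: emit NUM '1' (now at pos=7)
DONE. 5 tokens: [SEMI, ID, LPAREN, ID, NUM]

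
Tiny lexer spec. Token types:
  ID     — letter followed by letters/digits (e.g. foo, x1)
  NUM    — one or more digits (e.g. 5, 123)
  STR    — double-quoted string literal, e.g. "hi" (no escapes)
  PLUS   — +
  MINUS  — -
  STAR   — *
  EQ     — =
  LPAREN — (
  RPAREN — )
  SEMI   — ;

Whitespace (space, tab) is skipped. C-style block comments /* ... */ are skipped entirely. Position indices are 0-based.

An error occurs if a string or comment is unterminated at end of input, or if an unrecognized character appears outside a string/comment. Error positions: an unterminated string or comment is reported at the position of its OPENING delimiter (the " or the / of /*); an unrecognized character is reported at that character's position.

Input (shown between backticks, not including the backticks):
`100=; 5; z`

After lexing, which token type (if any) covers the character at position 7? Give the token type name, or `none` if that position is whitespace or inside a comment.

pos=0: emit NUM '100' (now at pos=3)
pos=3: emit EQ '='
pos=4: emit SEMI ';'
pos=6: emit NUM '5' (now at pos=7)
pos=7: emit SEMI ';'
pos=9: emit ID 'z' (now at pos=10)
DONE. 6 tokens: [NUM, EQ, SEMI, NUM, SEMI, ID]
Position 7: char is ';' -> SEMI

Answer: SEMI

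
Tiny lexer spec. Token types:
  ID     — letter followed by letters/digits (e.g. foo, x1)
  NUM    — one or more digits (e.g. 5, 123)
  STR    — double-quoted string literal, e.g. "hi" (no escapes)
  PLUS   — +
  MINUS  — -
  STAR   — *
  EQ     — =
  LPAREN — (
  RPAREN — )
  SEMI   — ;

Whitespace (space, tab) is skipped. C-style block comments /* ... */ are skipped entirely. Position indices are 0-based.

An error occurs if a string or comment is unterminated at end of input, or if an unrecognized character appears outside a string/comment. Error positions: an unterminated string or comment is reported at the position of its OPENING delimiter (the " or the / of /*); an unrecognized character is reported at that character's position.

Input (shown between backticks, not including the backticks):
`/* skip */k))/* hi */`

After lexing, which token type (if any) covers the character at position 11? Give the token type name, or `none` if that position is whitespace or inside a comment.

Answer: RPAREN

Derivation:
pos=0: enter COMMENT mode (saw '/*')
exit COMMENT mode (now at pos=10)
pos=10: emit ID 'k' (now at pos=11)
pos=11: emit RPAREN ')'
pos=12: emit RPAREN ')'
pos=13: enter COMMENT mode (saw '/*')
exit COMMENT mode (now at pos=21)
DONE. 3 tokens: [ID, RPAREN, RPAREN]
Position 11: char is ')' -> RPAREN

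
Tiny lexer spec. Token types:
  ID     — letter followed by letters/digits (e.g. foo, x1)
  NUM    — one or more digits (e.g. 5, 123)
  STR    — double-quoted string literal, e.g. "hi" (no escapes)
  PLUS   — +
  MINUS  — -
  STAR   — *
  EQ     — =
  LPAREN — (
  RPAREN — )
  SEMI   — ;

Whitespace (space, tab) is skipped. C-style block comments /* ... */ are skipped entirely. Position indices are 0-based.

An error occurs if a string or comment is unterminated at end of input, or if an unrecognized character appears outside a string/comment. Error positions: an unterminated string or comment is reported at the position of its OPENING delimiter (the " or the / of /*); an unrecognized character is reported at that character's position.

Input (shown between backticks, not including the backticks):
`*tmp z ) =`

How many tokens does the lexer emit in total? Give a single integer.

Answer: 5

Derivation:
pos=0: emit STAR '*'
pos=1: emit ID 'tmp' (now at pos=4)
pos=5: emit ID 'z' (now at pos=6)
pos=7: emit RPAREN ')'
pos=9: emit EQ '='
DONE. 5 tokens: [STAR, ID, ID, RPAREN, EQ]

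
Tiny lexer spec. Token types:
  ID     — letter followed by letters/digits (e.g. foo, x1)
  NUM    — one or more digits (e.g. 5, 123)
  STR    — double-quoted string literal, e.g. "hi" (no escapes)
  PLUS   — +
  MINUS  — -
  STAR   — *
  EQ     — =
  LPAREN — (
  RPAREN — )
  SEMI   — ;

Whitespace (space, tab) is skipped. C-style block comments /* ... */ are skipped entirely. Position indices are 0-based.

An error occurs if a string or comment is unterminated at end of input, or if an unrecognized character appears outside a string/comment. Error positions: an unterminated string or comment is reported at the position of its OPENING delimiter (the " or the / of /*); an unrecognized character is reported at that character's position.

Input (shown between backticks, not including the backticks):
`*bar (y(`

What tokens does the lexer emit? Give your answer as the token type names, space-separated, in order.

pos=0: emit STAR '*'
pos=1: emit ID 'bar' (now at pos=4)
pos=5: emit LPAREN '('
pos=6: emit ID 'y' (now at pos=7)
pos=7: emit LPAREN '('
DONE. 5 tokens: [STAR, ID, LPAREN, ID, LPAREN]

Answer: STAR ID LPAREN ID LPAREN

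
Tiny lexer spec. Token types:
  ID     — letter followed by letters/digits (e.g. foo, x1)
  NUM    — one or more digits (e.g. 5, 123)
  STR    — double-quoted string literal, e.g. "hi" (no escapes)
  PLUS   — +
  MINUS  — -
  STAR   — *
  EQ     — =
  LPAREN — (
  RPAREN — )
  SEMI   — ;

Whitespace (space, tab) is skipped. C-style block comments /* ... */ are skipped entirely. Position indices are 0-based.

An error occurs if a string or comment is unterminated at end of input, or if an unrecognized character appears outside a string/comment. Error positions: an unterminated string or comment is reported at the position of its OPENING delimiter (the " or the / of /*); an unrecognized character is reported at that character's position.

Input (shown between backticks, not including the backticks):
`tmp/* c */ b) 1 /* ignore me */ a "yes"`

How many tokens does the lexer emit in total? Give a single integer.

pos=0: emit ID 'tmp' (now at pos=3)
pos=3: enter COMMENT mode (saw '/*')
exit COMMENT mode (now at pos=10)
pos=11: emit ID 'b' (now at pos=12)
pos=12: emit RPAREN ')'
pos=14: emit NUM '1' (now at pos=15)
pos=16: enter COMMENT mode (saw '/*')
exit COMMENT mode (now at pos=31)
pos=32: emit ID 'a' (now at pos=33)
pos=34: enter STRING mode
pos=34: emit STR "yes" (now at pos=39)
DONE. 6 tokens: [ID, ID, RPAREN, NUM, ID, STR]

Answer: 6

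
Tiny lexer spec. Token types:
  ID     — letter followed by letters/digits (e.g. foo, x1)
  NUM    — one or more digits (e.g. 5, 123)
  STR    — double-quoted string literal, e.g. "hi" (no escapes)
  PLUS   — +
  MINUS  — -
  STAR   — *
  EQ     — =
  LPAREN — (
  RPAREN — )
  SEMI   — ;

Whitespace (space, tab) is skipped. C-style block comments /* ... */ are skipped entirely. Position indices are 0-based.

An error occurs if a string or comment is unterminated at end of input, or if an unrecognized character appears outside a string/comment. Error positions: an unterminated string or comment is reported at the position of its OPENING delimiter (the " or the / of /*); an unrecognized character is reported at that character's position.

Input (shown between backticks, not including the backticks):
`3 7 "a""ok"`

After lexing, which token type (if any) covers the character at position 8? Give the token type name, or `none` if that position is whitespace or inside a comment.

pos=0: emit NUM '3' (now at pos=1)
pos=2: emit NUM '7' (now at pos=3)
pos=4: enter STRING mode
pos=4: emit STR "a" (now at pos=7)
pos=7: enter STRING mode
pos=7: emit STR "ok" (now at pos=11)
DONE. 4 tokens: [NUM, NUM, STR, STR]
Position 8: char is 'o' -> STR

Answer: STR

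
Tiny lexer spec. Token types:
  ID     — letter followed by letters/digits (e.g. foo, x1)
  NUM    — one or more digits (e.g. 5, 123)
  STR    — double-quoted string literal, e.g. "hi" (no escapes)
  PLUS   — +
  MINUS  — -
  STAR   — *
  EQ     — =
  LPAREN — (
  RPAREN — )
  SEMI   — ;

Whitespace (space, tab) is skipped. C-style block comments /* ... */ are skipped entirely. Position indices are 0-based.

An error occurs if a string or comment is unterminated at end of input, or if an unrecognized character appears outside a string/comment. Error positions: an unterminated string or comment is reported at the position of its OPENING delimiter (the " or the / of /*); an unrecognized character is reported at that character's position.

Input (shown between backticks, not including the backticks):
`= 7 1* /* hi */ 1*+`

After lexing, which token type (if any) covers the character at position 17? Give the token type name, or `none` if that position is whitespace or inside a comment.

Answer: STAR

Derivation:
pos=0: emit EQ '='
pos=2: emit NUM '7' (now at pos=3)
pos=4: emit NUM '1' (now at pos=5)
pos=5: emit STAR '*'
pos=7: enter COMMENT mode (saw '/*')
exit COMMENT mode (now at pos=15)
pos=16: emit NUM '1' (now at pos=17)
pos=17: emit STAR '*'
pos=18: emit PLUS '+'
DONE. 7 tokens: [EQ, NUM, NUM, STAR, NUM, STAR, PLUS]
Position 17: char is '*' -> STAR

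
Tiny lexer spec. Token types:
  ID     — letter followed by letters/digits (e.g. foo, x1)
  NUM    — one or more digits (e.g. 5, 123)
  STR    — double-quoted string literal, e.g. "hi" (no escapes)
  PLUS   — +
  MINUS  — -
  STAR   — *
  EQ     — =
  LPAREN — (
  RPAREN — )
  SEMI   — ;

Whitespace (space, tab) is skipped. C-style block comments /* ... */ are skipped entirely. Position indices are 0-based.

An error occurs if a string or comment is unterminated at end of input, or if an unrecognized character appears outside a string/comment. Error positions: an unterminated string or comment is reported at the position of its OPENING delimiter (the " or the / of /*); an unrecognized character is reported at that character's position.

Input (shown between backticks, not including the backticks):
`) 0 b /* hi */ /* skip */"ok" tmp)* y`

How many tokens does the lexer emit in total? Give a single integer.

Answer: 8

Derivation:
pos=0: emit RPAREN ')'
pos=2: emit NUM '0' (now at pos=3)
pos=4: emit ID 'b' (now at pos=5)
pos=6: enter COMMENT mode (saw '/*')
exit COMMENT mode (now at pos=14)
pos=15: enter COMMENT mode (saw '/*')
exit COMMENT mode (now at pos=25)
pos=25: enter STRING mode
pos=25: emit STR "ok" (now at pos=29)
pos=30: emit ID 'tmp' (now at pos=33)
pos=33: emit RPAREN ')'
pos=34: emit STAR '*'
pos=36: emit ID 'y' (now at pos=37)
DONE. 8 tokens: [RPAREN, NUM, ID, STR, ID, RPAREN, STAR, ID]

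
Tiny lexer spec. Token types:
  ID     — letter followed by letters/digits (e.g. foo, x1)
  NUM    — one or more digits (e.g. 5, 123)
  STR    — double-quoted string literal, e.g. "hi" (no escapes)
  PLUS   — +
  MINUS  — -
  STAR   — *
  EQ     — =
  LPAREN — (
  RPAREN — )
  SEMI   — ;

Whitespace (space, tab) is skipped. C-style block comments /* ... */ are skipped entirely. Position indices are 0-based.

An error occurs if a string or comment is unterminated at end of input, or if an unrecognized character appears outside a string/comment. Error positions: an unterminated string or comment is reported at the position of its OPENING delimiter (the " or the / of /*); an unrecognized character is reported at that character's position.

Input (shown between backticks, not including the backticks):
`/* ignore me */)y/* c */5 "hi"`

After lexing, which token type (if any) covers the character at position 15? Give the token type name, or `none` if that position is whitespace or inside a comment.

Answer: RPAREN

Derivation:
pos=0: enter COMMENT mode (saw '/*')
exit COMMENT mode (now at pos=15)
pos=15: emit RPAREN ')'
pos=16: emit ID 'y' (now at pos=17)
pos=17: enter COMMENT mode (saw '/*')
exit COMMENT mode (now at pos=24)
pos=24: emit NUM '5' (now at pos=25)
pos=26: enter STRING mode
pos=26: emit STR "hi" (now at pos=30)
DONE. 4 tokens: [RPAREN, ID, NUM, STR]
Position 15: char is ')' -> RPAREN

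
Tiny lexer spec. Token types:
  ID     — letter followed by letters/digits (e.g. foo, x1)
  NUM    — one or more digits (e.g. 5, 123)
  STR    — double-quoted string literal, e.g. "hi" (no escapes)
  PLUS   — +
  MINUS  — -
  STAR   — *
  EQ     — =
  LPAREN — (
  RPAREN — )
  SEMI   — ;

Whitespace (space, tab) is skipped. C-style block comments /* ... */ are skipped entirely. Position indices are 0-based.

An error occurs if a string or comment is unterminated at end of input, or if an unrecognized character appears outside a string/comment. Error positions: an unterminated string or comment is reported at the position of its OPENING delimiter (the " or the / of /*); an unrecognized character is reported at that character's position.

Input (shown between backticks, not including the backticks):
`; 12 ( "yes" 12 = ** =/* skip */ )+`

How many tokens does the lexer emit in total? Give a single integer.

Answer: 11

Derivation:
pos=0: emit SEMI ';'
pos=2: emit NUM '12' (now at pos=4)
pos=5: emit LPAREN '('
pos=7: enter STRING mode
pos=7: emit STR "yes" (now at pos=12)
pos=13: emit NUM '12' (now at pos=15)
pos=16: emit EQ '='
pos=18: emit STAR '*'
pos=19: emit STAR '*'
pos=21: emit EQ '='
pos=22: enter COMMENT mode (saw '/*')
exit COMMENT mode (now at pos=32)
pos=33: emit RPAREN ')'
pos=34: emit PLUS '+'
DONE. 11 tokens: [SEMI, NUM, LPAREN, STR, NUM, EQ, STAR, STAR, EQ, RPAREN, PLUS]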